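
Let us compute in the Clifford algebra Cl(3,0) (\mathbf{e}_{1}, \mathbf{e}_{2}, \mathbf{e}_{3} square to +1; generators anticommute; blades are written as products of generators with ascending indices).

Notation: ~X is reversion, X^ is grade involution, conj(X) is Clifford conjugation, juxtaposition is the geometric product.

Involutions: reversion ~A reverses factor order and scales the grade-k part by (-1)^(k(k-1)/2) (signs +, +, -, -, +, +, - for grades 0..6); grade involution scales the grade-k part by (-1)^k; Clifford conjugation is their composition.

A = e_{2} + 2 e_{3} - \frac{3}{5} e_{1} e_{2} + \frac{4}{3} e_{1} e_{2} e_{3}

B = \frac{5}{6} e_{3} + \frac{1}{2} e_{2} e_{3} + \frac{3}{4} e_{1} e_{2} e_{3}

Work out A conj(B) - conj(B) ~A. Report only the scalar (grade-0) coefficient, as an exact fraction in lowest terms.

first term: -\frac{8}{3} + \frac{2}{3} e_{1} + e_{2} - \frac{1}{20} e_{3} + \frac{7}{18} e_{1} e_{2} - \frac{9}{20} e_{1} e_{3} - \frac{5}{6} e_{2} e_{3} + \frac{1}{2} e_{1} e_{2} e_{3}
second term: -\frac{2}{3} - \frac{2}{3} e_{1} - e_{2} + \frac{1}{20} e_{3} + \frac{47}{18} e_{1} e_{2} - \frac{9}{20} e_{1} e_{3} + \frac{5}{6} e_{2} e_{3} - \frac{1}{2} e_{1} e_{2} e_{3}
Answer: -2


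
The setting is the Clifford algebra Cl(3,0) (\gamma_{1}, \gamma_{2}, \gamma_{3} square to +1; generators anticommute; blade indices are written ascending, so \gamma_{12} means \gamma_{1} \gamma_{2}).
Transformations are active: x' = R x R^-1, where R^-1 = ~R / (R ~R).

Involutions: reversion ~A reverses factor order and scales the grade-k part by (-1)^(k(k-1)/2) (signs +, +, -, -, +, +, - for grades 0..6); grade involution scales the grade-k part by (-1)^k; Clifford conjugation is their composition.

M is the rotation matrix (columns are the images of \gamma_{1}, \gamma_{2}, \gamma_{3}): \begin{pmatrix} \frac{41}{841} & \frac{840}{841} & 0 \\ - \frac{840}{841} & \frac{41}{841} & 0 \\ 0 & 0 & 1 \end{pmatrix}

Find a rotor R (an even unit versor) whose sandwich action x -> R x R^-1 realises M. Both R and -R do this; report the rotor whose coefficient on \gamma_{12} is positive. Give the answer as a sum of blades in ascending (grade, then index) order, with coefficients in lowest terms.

Method: write R = a + b12*\gamma_{12} + b13*\gamma_{13} + b23*\gamma_{23} with a^2 + b12^2 + b13^2 + b23^2 = 1 (so R^-1 = ~R). Expanding the columns R e_j ~R gives tr M = 4a^2 - 1 and, from the antisymmetric part, M21 - M12 = -4a*b12, M13 - M31 = 4a*b13, M32 - M23 = -4a*b23.
Here tr M = \frac{923}{841}, so a^2 = (1 + tr M)/4 = \frac{441}{841} and a = ±\frac{21}{29}. Taking a = \frac{21}{29}: M21 - M12 = -\frac{1680}{841}, M13 - M31 = 0, M32 - M23 = 0, giving b12 = \frac{20}{29}, b13 = 0, b23 = 0, i.e. R = \frac{21}{29} + \frac{20}{29} \gamma_{12}.
Its \gamma_{12} coefficient is already positive.
Answer: \frac{21}{29} + \frac{20}{29} \gamma_{12}. Why the constraint matters: R and -R act identically through the sandwich — M has trace \frac{923}{841} either way — so only the sign condition on \gamma_{12} picks one of the two preimages.


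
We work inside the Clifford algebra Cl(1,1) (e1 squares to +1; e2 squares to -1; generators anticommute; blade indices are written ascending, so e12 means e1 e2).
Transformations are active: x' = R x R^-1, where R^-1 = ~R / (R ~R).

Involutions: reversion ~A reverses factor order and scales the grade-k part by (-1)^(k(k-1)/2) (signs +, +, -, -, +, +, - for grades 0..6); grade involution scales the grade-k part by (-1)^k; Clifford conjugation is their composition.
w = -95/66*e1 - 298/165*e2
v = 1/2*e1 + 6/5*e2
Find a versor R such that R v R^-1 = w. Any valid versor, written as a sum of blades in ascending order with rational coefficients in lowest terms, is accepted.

Here q(v) = q(w) = -119/100; the classical choice R = v + w = -31/33*e1 - 20/33*e2 then realises v -> w under the sandwich.
Answer: -31/33*e1 - 20/33*e2


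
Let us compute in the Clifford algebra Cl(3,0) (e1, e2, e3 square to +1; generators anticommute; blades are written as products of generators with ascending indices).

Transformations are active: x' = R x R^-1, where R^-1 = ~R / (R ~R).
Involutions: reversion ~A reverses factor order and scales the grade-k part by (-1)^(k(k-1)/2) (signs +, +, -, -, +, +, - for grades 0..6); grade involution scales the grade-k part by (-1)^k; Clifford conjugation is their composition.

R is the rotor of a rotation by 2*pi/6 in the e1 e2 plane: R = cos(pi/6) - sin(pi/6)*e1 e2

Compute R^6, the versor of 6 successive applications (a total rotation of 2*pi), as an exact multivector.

Half-angle bookkeeping: 6 applications in e1 e2 add up to rotor phase 6*pi/6 = pi, so R^6 = cos(pi) - sin(pi)*e1 e2.
cos(pi) = -1 and sin(pi) = 0, so R^6 = -1. The total rotation 2*pi is 1 full turn, so every vector returns to itself, yet the rotor is -1, on the OTHER sheet of the double cover (an odd number of 2*pi turns).
Answer: -1


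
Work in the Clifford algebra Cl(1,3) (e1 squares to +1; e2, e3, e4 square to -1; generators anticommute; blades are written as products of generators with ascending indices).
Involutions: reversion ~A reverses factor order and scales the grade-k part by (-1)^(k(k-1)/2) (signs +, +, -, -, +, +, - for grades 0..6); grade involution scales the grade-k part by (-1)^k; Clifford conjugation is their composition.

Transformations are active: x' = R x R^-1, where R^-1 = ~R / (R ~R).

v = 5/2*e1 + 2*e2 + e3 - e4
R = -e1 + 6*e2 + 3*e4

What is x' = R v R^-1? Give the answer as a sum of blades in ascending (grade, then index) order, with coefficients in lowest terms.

~R = -e1 + 6*e2 + 3*e4, and R ~R = -44, so R^-1 = ~R / (-44).
R v = -23/2 - 17*e1 e2 - e1 e3 - 13/2*e1 e4 + 6*e2 e3 - 12*e2 e4 - 3*e3 e4
Answer: -133/44*e1 + 25/22*e2 - e3 + 113/44*e4


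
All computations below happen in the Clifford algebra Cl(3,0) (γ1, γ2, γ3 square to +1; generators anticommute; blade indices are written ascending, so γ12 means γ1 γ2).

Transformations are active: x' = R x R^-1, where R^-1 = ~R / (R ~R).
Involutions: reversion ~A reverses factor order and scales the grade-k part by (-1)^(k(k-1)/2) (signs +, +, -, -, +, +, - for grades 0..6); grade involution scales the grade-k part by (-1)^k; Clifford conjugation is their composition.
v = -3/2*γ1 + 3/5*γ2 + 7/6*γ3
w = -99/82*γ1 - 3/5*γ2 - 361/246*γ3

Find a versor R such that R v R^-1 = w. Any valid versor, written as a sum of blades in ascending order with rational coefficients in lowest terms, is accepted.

Reasoning: v^2 = w^2 = 1787/450 since conjugation preserves the quadratic form; R = v + w = -111/41*γ1 - 37/123*γ3 is then valid when invertible, keeping its own part and reversing (v - w)/2.
Answer: -111/41*γ1 - 37/123*γ3


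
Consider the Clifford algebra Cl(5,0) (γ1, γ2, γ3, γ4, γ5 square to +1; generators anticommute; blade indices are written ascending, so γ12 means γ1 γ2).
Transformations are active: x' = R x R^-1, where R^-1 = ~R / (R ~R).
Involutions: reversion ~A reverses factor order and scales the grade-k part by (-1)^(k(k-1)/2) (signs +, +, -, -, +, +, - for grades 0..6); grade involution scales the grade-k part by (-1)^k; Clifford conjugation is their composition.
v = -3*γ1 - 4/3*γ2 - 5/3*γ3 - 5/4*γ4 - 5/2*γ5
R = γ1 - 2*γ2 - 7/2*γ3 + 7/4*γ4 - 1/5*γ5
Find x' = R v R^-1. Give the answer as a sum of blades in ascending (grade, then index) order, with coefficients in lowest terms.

~R = γ1 - 2*γ2 - 7/2*γ3 + 7/4*γ4 - 1/5*γ5, and R ~R = 8141/400, so R^-1 = ~R / (8141/400).
R v = 61/16 - 22/3*γ12 - 73/6*γ13 + 4*γ14 - 31/10*γ15 - 4/3*γ23 + 29/6*γ24 + 71/15*γ25 + 175/24*γ34 + 101/12*γ35 - 37/8*γ45
Answer: 27473/8141*γ1 + 14264/24423*γ2 + 1240/3489*γ3 + 8865/4652*γ4 + 39485/16282*γ5


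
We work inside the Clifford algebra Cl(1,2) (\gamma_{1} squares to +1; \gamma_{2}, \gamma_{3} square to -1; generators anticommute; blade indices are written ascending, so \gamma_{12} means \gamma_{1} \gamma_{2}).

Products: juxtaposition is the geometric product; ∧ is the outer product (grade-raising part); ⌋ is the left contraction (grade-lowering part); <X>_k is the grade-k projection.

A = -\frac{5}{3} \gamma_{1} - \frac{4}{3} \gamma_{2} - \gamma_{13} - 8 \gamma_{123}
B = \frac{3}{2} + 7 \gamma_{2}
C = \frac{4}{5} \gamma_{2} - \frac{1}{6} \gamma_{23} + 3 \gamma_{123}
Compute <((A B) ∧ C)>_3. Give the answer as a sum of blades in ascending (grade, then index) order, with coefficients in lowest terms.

step 1: \frac{28}{3} - \frac{5}{2} \gamma_{1} - 2 \gamma_{2} - \frac{35}{3} \gamma_{12} - \frac{115}{2} \gamma_{13} - 5 \gamma_{123}
step 2: \frac{112}{15} \gamma_{2} - 2 \gamma_{12} - \frac{14}{9} \gamma_{23} + \frac{893}{12} \gamma_{123}
step 3: \frac{893}{12} \gamma_{123}
Answer: \frac{893}{12} \gamma_{123}


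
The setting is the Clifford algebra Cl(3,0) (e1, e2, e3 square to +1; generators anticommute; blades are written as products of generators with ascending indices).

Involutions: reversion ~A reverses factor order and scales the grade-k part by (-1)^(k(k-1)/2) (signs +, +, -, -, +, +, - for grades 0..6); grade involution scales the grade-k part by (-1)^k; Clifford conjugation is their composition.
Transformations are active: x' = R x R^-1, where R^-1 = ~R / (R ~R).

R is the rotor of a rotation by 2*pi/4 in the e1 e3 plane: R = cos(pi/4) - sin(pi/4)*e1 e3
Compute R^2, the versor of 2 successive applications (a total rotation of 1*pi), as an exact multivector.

Because a rotor carries half the rotation angle, composing 2 copies of this e1 e3-plane rotor multiplies the phase: 2*(pi/4) = pi/2, hence R^2 = cos(pi/2) - sin(pi/2)*e1 e3.
cos(pi/2) = 0 and sin(pi/2) = 1, so R^2 = -e1 e3. The net rotation is 1*pi; the rotor keeps the half-angle phase exactly.
Answer: -e1 e3


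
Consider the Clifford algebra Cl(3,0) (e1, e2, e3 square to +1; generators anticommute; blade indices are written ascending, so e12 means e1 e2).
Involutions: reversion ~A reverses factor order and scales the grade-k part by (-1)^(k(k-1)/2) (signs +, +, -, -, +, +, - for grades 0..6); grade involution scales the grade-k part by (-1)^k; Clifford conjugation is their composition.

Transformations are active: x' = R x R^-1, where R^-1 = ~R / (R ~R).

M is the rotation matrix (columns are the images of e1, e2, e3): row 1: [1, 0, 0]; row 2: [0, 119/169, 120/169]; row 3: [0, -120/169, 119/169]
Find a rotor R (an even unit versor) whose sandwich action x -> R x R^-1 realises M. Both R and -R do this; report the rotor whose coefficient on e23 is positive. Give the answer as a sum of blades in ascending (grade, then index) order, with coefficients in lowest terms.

Method: write R = a + b12*e12 + b13*e13 + b23*e23 with a^2 + b12^2 + b13^2 + b23^2 = 1 (so R^-1 = ~R). Expanding the columns R e_j ~R gives tr M = 4a^2 - 1 and, from the antisymmetric part, M21 - M12 = -4a*b12, M13 - M31 = 4a*b13, M32 - M23 = -4a*b23.
Here tr M = 407/169, so a^2 = (1 + tr M)/4 = 144/169 and a = ±12/13. Taking a = 12/13: M21 - M12 = 0, M13 - M31 = 0, M32 - M23 = -240/169, giving b12 = 0, b13 = 0, b23 = 5/13, i.e. R = 12/13 + 5/13*e23.
Its e23 coefficient is already positive.
Answer: 12/13 + 5/13*e23. Note: both R and -R realise this M (trace 407/169); the covering map identifies them, and the e23-coefficient sign is the tie-breaker.


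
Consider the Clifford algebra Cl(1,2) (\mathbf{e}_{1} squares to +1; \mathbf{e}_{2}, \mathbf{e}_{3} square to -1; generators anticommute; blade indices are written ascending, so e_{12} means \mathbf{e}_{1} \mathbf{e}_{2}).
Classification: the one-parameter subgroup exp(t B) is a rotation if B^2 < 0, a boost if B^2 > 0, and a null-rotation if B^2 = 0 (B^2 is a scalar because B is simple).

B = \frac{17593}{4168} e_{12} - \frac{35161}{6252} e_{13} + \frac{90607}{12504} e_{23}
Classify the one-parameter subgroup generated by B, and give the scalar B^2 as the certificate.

B^2 term by term: the squares give (\frac{17593}{4168})^2*(e_{12})^2 + (-\frac{35161}{6252})^2*(e_{13})^2 + (\frac{90607}{12504})^2*(e_{23})^2 = \frac{309513649}{17372224}*(+1) + \frac{1236295921}{39087504}*(+1) + \frac{8209628449}{156350016}*(-1) = -\frac{49}{16} (each basis 2-blade squares to minus the product of its generators' squares); cross terms between blades sharing an index anticommute and cancel. So B^2 = -\frac{49}{16}.
Answer: rotation, certificate B^2 = -\frac{49}{16}. Certificate logic: -\frac{49}{16} is a conjugation-invariant scalar, so its sign fixes rotation versus boost versus null-rotation outright.


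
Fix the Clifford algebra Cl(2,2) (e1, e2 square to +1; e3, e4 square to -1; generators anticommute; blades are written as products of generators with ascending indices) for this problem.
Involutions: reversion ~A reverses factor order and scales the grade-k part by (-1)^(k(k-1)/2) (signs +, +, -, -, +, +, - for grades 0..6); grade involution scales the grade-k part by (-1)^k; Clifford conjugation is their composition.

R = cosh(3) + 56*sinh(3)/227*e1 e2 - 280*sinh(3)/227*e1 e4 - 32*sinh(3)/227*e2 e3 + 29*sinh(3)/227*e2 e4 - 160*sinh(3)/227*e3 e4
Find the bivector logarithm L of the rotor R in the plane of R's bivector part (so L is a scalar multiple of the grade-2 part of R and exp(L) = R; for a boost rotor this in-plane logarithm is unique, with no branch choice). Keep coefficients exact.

The scalar part of R is cosh(3), so cosh pins the rapidity up to sign — the sign comes from the bivector part; dividing that part by sinh of the rapidity yields the plane, and the in-plane L = rapidity * plane is unique because the two sign choices cancel.
Concretely: cosh(rapidity) = cosh(3) gives rapidity = ±3, and since rapidity/sinh(rapidity) is even the sign is immaterial: L = (rapidity/sinh(rapidity)) * <R>_2 = (3/sinh(3)) * <R>_2.
Answer: 168/227*e1 e2 - 840/227*e1 e4 - 96/227*e2 e3 + 87/227*e2 e4 - 480/227*e3 e4


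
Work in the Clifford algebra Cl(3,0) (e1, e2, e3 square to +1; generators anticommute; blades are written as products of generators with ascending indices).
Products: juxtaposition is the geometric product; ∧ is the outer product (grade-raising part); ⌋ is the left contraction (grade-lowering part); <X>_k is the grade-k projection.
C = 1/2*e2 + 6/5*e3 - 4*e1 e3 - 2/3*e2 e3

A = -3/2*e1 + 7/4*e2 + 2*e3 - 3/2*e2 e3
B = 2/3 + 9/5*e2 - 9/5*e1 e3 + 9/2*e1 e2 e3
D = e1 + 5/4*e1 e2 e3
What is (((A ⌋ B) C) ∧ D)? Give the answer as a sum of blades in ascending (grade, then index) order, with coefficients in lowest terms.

step 1: 63/20 + 207/20*e1 + 27/10*e3 + 9*e1 e2 - 63/8*e1 e3 - 27/4*e2 e3
step 2: -819/25 + 117/20*e1 - 189/40*e2 - 6849/200*e3 + 1077/40*e1 e2 - 309/50*e1 e3 + 651/20*e2 e3 + 627/80*e1 e2 e3
step 3: -819/25*e1 + 189/40*e1 e2 + 6849/200*e1 e3 - 42/5*e1 e2 e3
Answer: -819/25*e1 + 189/40*e1 e2 + 6849/200*e1 e3 - 42/5*e1 e2 e3


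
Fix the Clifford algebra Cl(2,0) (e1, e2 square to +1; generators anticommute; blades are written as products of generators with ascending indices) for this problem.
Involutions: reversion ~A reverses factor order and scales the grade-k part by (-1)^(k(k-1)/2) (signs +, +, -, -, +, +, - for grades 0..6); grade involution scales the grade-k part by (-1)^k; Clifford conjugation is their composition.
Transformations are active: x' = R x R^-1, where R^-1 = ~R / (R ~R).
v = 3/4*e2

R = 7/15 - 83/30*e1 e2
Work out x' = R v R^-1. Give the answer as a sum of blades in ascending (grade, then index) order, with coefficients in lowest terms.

~R = 7/15 + 83/30*e1 e2, and R ~R = 1417/180, so R^-1 = ~R / (1417/180).
R v = -83/40*e1 + 7/20*e2
Answer: -1743/7085*e1 - 20079/28340*e2


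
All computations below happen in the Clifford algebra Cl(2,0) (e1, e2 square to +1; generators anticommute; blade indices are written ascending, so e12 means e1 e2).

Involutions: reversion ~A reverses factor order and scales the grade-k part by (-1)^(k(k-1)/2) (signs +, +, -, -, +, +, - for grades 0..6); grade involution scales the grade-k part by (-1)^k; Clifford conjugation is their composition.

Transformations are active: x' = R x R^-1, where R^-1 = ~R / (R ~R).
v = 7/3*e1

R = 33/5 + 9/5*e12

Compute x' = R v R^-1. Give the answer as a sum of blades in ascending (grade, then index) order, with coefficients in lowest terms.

~R = 33/5 - 9/5*e12, and R ~R = 234/5, so R^-1 = ~R / (234/5).
R v = 77/5*e1 - 21/5*e2
Answer: 392/195*e1 - 77/65*e2


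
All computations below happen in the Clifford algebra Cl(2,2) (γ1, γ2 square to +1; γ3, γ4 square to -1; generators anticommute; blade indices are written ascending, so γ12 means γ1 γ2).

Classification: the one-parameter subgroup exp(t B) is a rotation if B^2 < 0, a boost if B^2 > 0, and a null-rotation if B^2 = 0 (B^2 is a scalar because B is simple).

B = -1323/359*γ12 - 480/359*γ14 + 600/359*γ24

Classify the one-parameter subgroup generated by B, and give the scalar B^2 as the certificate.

B^2 term by term: the squares give (-1323/359)^2*(γ12)^2 + (-480/359)^2*(γ14)^2 + (600/359)^2*(γ24)^2 = 1750329/128881*(-1) + 230400/128881*(+1) + 360000/128881*(+1) = -9 (each basis 2-blade squares to minus the product of its generators' squares); cross terms between blades sharing an index anticommute and cancel. So B^2 = -9.
Answer: rotation, certificate B^2 = -9. Because -9 is invariant under every versor sandwich, the classification follows from its sign alone.


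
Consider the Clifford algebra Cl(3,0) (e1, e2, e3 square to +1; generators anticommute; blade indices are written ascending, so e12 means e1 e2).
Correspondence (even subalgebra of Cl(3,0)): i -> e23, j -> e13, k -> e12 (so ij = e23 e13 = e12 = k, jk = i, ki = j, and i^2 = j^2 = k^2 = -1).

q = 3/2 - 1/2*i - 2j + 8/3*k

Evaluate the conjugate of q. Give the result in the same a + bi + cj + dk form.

In blades: q = 3/2 + 8/3*e12 - 2*e13 - 1/2*e23.
Quaternion conjugation is reversion on the even subalgebra: the scalar is fixed and every grade-2 blade flips sign, giving 3/2 - 8/3*e12 + 2*e13 + 1/2*e23; translating back:
Answer: 3/2 + 1/2*i + 2j - 8/3*k


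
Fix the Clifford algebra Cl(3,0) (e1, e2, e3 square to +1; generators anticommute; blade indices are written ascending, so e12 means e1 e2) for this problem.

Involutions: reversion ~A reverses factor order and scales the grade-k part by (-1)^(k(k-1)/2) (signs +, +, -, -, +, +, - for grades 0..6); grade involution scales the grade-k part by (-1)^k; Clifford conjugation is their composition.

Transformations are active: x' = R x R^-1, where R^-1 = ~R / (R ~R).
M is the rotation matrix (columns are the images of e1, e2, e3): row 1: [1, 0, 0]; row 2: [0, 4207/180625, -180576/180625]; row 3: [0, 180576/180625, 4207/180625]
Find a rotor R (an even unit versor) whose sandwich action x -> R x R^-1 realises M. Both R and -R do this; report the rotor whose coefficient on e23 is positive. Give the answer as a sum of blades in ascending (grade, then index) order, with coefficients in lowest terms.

Method: write R = a + b12*e12 + b13*e13 + b23*e23 with a^2 + b12^2 + b13^2 + b23^2 = 1 (so R^-1 = ~R). Expanding the columns R e_j ~R gives tr M = 4a^2 - 1 and, from the antisymmetric part, M21 - M12 = -4a*b12, M13 - M31 = 4a*b13, M32 - M23 = -4a*b23.
Here tr M = 189039/180625, so a^2 = (1 + tr M)/4 = 92416/180625 and a = ±304/425. Taking a = 304/425: M21 - M12 = 0, M13 - M31 = 0, M32 - M23 = 361152/180625, giving b12 = 0, b13 = 0, b23 = -297/425, i.e. R = 304/425 - 297/425*e23.
Its e23 coefficient is negative, so report the other preimage -R.
Answer: -304/425 + 297/425*e23. Recall the cover is two-to-one: with M of trace 189039/180625, both preimages act alike, and the stated e23 sign chooses the sheet.


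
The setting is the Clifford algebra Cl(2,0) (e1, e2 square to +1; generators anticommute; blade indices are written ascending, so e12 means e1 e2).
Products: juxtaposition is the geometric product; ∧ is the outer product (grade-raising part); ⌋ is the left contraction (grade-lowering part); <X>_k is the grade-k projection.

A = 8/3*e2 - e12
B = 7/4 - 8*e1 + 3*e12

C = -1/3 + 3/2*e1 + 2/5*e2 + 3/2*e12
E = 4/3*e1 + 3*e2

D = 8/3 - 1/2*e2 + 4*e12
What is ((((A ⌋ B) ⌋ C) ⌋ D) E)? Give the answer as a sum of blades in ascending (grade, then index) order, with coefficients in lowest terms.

step 1: 3 - 8*e1
step 2: -13 + 9/2*e1 - 54/5*e2 + 9/2*e12
step 3: -709/15 + 216/5*e1 + 49/2*e2 - 52*e12
step 4: 1311/10 - 9856/45*e1 - 1087/15*e2 + 1454/15*e12
Answer: 1311/10 - 9856/45*e1 - 1087/15*e2 + 1454/15*e12


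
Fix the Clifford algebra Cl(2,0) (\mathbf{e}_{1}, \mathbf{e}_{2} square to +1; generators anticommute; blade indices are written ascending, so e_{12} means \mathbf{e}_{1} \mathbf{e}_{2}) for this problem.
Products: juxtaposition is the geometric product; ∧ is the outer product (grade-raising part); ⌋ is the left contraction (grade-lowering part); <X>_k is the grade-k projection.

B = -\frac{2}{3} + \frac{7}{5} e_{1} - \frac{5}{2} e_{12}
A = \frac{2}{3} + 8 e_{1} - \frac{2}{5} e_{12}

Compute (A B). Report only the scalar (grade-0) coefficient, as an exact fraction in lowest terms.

step 1: \frac{439}{45} - \frac{22}{5} e_{1} - \frac{486}{25} e_{2} - \frac{7}{5} e_{12}
Answer: \frac{439}{45}


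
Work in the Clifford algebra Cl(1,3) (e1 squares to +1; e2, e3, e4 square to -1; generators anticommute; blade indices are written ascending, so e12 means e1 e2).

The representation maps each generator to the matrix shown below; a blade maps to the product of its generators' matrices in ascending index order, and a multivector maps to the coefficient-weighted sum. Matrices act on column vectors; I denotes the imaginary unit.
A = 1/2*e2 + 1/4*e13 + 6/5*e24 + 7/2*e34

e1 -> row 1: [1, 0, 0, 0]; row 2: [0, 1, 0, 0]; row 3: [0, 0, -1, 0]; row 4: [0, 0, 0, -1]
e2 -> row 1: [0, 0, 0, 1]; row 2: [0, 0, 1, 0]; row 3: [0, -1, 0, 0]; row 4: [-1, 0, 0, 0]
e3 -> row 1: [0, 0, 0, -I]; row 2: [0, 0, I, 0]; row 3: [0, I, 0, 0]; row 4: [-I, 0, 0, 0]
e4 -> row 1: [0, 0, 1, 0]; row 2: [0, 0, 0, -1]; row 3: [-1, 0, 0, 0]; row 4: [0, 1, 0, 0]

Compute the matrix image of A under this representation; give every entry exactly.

Bivector images (products of the table entries): rho(e13) = rho(e1)rho(e3) = row 1: [0, 0, 0, -I]; row 2: [0, 0, I, 0]; row 3: [0, -I, 0, 0]; row 4: [I, 0, 0, 0]; rho(e24) = rho(e2)rho(e4) = row 1: [0, 1, 0, 0]; row 2: [-1, 0, 0, 0]; row 3: [0, 0, 0, 1]; row 4: [0, 0, -1, 0]; rho(e34) = rho(e3)rho(e4) = row 1: [0, -I, 0, 0]; row 2: [-I, 0, 0, 0]; row 3: [0, 0, 0, -I]; row 4: [0, 0, -I, 0].
M = (1/2)*rho(e2) + (1/4)*rho(e13) + (6/5)*rho(e24) + (7/2)*rho(e34), summed entrywise:
Answer: row 1: [0, 6/5 - 7*I/2, 0, 1/2 - I/4]; row 2: [-6/5 - 7*I/2, 0, 1/2 + I/4, 0]; row 3: [0, -1/2 - I/4, 0, 6/5 - 7*I/2]; row 4: [-1/2 + I/4, 0, -6/5 - 7*I/2, 0]


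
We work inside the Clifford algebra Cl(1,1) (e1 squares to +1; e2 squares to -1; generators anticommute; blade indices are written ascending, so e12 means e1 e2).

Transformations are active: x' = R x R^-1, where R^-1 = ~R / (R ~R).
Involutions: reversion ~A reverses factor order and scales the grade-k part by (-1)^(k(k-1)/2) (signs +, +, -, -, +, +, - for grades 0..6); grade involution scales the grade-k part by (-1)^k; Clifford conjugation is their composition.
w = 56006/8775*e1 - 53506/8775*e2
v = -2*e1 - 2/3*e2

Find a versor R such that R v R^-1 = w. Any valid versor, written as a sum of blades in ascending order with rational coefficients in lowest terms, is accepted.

Construction: equal norms (both 32/9) license R = v + w = 38456/8775*e1 - 59356/8775*e2 — nothing changes along that direction, while (v - w)/2 changes sign, so v maps onto w.
Answer: 38456/8775*e1 - 59356/8775*e2


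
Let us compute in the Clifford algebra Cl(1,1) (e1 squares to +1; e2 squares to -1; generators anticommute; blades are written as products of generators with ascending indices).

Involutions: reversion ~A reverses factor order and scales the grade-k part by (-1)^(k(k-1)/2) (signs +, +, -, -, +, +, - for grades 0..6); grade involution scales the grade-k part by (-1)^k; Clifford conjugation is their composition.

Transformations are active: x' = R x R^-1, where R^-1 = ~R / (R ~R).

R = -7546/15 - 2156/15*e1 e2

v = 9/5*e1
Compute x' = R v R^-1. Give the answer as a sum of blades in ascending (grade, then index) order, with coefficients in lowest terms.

~R = -7546/15 + 2156/15*e1 e2, and R ~R = 1162084/5, so R^-1 = ~R / (1162084/5).
R v = -22638/25*e1 + 6468/25*e2
Answer: 53/25*e1 - 28/25*e2


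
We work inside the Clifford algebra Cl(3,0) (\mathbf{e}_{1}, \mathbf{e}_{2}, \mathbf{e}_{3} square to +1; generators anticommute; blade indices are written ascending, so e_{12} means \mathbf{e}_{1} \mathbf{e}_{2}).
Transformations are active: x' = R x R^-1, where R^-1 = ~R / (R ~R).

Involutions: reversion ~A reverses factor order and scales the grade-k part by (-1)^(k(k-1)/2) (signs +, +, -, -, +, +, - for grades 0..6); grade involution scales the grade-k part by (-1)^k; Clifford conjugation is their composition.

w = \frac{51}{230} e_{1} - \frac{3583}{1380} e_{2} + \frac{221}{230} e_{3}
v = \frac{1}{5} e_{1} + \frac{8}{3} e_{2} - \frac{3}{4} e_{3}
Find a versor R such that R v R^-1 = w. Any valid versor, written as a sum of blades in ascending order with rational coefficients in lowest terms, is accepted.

Why this works: both vectors square to \frac{27769}{3600}, so q(v) = q(w) and R = v + w = \frac{97}{230} e_{1} + \frac{97}{1380} e_{2} + \frac{97}{460} e_{3} carries v to w — its own direction survives, the complement (v - w)/2 flips.
Answer: \frac{97}{230} e_{1} + \frac{97}{1380} e_{2} + \frac{97}{460} e_{3}


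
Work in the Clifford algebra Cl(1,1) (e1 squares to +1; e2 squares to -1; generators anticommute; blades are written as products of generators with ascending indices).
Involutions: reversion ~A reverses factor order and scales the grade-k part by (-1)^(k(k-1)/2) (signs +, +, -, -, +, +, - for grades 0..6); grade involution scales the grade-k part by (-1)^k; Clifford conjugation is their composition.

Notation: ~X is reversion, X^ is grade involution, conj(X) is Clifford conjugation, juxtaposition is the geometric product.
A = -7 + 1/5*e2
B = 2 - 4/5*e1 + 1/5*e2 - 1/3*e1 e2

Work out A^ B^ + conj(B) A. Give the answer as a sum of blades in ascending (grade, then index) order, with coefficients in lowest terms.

first term: -351/25 - 83/15*e1 + e2 + 187/75*e1 e2
second term: -349/25 - 17/3*e1 + 9/5*e2 - 163/75*e1 e2
Answer: -28 - 56/5*e1 + 14/5*e2 + 8/25*e1 e2


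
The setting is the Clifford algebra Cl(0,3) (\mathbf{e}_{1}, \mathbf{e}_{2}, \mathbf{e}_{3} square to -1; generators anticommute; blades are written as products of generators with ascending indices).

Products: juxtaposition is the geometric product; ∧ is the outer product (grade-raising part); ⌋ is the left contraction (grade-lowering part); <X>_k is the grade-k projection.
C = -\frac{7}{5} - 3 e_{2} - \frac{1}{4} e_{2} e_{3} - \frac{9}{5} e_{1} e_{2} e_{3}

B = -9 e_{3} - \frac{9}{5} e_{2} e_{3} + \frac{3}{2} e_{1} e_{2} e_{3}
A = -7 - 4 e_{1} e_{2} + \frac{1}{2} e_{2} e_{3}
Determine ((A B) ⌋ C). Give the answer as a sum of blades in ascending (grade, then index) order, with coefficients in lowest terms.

step 1: \frac{9}{10} - \frac{3}{4} e_{1} + \frac{9}{2} e_{2} + 69 e_{3} - \frac{36}{5} e_{1} e_{3} + \frac{63}{5} e_{2} e_{3} + \frac{51}{2} e_{1} e_{2} e_{3}
step 2: -\frac{3051}{100} + \frac{567}{25} e_{1} - \frac{699}{100} e_{2} + \frac{9}{8} e_{3} + \frac{621}{5} e_{1} e_{2} - \frac{81}{10} e_{1} e_{3} - \frac{63}{40} e_{2} e_{3} - \frac{81}{50} e_{1} e_{2} e_{3}
Answer: -\frac{3051}{100} + \frac{567}{25} e_{1} - \frac{699}{100} e_{2} + \frac{9}{8} e_{3} + \frac{621}{5} e_{1} e_{2} - \frac{81}{10} e_{1} e_{3} - \frac{63}{40} e_{2} e_{3} - \frac{81}{50} e_{1} e_{2} e_{3}


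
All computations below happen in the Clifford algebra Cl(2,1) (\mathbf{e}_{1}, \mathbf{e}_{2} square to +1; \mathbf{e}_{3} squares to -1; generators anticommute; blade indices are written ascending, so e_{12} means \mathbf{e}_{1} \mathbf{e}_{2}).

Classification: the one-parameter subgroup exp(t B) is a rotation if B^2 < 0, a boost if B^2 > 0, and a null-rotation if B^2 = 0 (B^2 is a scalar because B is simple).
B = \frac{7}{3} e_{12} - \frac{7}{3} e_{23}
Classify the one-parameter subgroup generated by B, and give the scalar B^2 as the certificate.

B^2 term by term: the squares give (\frac{7}{3})^2*(e_{12})^2 + (-\frac{7}{3})^2*(e_{23})^2 = \frac{49}{9}*(-1) + \frac{49}{9}*(+1) = 0 (each basis 2-blade squares to minus the product of its generators' squares); cross terms between blades sharing an index anticommute and cancel. So B^2 = 0.
Answer: null-rotation, certificate B^2 = 0. The invariant at work: B^2 = 0 is unchanged by conjugation, hence its sign classifies the subgroup whatever basis B is written in.


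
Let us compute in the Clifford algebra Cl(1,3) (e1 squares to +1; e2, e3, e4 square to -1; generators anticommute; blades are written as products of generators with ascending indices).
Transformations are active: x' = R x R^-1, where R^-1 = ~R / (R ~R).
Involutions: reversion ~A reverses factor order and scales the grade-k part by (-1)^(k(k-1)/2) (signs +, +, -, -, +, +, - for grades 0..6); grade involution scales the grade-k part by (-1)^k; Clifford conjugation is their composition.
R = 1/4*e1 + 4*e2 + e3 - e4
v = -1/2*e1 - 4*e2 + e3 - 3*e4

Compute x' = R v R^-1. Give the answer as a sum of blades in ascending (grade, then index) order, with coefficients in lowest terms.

~R = 1/4*e1 + 4*e2 + e3 - e4, and R ~R = -287/16, so R^-1 = ~R / (-287/16).
R v = 95/8 + e1 e2 + 3/4*e1 e3 - 5/4*e1 e4 + 8*e2 e3 - 16*e2 e4 - 2*e3 e4
Answer: 97/574*e1 - 372/287*e2 - 667/287*e3 + 1241/287*e4


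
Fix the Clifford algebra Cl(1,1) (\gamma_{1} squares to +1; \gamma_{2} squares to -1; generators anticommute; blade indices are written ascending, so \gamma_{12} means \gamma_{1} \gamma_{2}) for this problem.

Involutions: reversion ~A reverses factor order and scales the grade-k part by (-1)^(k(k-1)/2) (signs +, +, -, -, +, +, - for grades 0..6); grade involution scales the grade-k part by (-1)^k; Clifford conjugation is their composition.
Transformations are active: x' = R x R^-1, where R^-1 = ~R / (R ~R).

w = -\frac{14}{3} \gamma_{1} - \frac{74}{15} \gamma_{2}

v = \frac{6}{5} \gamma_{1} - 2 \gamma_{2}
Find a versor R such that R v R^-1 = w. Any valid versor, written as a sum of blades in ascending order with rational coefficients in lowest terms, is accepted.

Here q(v) = q(w) = -\frac{64}{25}; the classical choice R = v + w = -\frac{52}{15} \gamma_{1} - \frac{104}{15} \gamma_{2} then realises v -> w under the sandwich.
Answer: -\frac{52}{15} \gamma_{1} - \frac{104}{15} \gamma_{2}


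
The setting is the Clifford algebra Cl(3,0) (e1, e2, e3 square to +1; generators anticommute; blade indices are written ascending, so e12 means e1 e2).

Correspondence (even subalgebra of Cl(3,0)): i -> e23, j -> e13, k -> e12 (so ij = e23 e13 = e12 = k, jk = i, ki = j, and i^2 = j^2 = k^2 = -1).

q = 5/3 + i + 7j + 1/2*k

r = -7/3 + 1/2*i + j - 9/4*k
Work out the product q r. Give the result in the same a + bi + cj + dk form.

In blades: q = 5/3 + 1/2*e12 + 7*e13 + e23, r = -7/3 - 9/4*e12 + e13 + 1/2*e23.
Distribute q over r term by term (generator squares from the signature, products reordered to ascending indices): (5/3)*r = -35/9 - 15/4*e12 + 5/3*e13 + 5/6*e23; (1/2*e12)*r = 9/8 - 7/6*e12 + 1/4*e13 - 1/2*e23; (7*e13)*r = -7 - 7/2*e12 - 49/3*e13 - 63/4*e23; (e23)*r = -1/2 + e12 + 9/4*e13 - 7/3*e23.
Sum: -739/72 - 89/12*e12 - 73/6*e13 - 71/4*e23; translating back through the correspondence:
Answer: -739/72 - 71/4*i - 73/6*j - 89/12*k


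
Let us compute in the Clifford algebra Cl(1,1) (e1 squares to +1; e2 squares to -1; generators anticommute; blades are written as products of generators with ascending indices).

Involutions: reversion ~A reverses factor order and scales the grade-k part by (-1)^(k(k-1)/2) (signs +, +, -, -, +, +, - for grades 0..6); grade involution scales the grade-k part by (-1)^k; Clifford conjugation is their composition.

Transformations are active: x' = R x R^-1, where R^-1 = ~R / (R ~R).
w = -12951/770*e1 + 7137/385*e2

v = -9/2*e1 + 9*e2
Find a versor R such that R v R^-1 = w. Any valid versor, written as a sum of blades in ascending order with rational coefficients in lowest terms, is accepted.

The midline construction: v and w both square to -243/4, so reflecting in their sum -8208/385*e1 + 10602/385*e2 exchanges them.
Answer: -8208/385*e1 + 10602/385*e2


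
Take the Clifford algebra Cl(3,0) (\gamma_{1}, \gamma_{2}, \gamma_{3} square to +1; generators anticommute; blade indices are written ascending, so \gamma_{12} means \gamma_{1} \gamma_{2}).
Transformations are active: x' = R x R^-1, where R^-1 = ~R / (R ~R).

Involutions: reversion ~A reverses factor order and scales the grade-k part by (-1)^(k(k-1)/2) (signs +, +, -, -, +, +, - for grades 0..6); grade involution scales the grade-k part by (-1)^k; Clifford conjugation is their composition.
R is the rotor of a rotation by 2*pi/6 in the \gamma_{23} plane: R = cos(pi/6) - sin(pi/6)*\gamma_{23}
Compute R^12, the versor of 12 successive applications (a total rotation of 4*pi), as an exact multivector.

Because a rotor carries half the rotation angle, composing 12 copies of this \gamma_{23}-plane rotor multiplies the phase: 12*(pi/6) = 2 \pi, hence R^12 = cos(2 \pi) - sin(2 \pi)*\gamma_{23}.
cos(2 \pi) = 1 and sin(2 \pi) = 0, so R^12 = 1. The total rotation 4*pi is 2 full turns, so every vector returns to itself, yet the rotor is +1, back on the identity sheet (an even number of 2*pi turns).
Answer: 1


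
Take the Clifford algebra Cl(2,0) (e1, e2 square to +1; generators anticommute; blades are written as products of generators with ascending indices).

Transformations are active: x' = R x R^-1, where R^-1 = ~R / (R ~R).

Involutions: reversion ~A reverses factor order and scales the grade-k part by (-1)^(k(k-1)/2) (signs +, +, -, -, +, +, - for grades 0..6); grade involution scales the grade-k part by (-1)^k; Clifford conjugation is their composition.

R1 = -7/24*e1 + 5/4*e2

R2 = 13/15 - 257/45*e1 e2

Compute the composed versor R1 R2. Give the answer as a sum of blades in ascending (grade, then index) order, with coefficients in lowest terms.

Distribute over the terms of R1 (each basis-blade product reordered to ascending indices, repeated generators contracted through their squares):
(-7/24*e1) R2 = -91/360*e1 + 1799/1080*e2
(5/4*e2) R2 = 257/36*e1 + 13/12*e2
Summing the partial products and collecting blades:
Answer: 2479/360*e1 + 2969/1080*e2


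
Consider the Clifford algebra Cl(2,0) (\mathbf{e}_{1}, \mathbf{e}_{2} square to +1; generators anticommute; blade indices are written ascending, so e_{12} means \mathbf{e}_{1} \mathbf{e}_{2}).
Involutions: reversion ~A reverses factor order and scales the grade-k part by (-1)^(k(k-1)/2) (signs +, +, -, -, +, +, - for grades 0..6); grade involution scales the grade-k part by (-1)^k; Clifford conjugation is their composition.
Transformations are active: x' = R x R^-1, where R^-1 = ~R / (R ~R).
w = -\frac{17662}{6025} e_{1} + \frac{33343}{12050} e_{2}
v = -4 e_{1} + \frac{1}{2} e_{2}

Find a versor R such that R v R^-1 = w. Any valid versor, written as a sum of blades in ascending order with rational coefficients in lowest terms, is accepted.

The midline construction: v and w both square to \frac{65}{4}, so reflecting in their sum -\frac{41762}{6025} e_{1} + \frac{19684}{6025} e_{2} exchanges them.
Answer: -\frac{41762}{6025} e_{1} + \frac{19684}{6025} e_{2}


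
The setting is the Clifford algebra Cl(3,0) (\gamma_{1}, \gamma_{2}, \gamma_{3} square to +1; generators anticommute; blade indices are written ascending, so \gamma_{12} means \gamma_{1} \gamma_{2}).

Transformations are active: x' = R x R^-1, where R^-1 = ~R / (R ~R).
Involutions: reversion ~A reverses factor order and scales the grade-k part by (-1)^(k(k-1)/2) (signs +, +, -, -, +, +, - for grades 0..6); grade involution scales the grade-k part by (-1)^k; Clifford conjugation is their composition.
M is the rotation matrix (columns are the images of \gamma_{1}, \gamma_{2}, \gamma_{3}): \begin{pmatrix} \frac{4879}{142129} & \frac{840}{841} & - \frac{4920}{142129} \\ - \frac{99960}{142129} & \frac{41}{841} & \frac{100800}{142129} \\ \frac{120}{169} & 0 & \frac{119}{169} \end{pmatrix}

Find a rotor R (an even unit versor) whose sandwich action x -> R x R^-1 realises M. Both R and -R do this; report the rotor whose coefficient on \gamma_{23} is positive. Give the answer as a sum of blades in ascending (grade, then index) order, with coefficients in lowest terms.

Method: write R = a + b12*\gamma_{12} + b13*\gamma_{13} + b23*\gamma_{23} with a^2 + b12^2 + b13^2 + b23^2 = 1 (so R^-1 = ~R). Expanding the columns R e_j ~R gives tr M = 4a^2 - 1 and, from the antisymmetric part, M21 - M12 = -4a*b12, M13 - M31 = 4a*b13, M32 - M23 = -4a*b23.
Here tr M = \frac{111887}{142129}, so a^2 = (1 + tr M)/4 = \frac{63504}{142129} and a = ±\frac{252}{377}. Taking a = \frac{252}{377}: M21 - M12 = -\frac{241920}{142129}, M13 - M31 = -\frac{105840}{142129}, M32 - M23 = -\frac{100800}{142129}, giving b12 = \frac{240}{377}, b13 = -\frac{105}{377}, b23 = \frac{100}{377}, i.e. R = \frac{252}{377} + \frac{240}{377} \gamma_{12} - \frac{105}{377} \gamma_{13} + \frac{100}{377} \gamma_{23}.
Its \gamma_{23} coefficient is already positive.
Answer: \frac{252}{377} + \frac{240}{377} \gamma_{12} - \frac{105}{377} \gamma_{13} + \frac{100}{377} \gamma_{23}. Why the constraint matters: R and -R act identically through the sandwich — M has trace \frac{111887}{142129} either way — so only the sign condition on \gamma_{23} picks one of the two preimages.


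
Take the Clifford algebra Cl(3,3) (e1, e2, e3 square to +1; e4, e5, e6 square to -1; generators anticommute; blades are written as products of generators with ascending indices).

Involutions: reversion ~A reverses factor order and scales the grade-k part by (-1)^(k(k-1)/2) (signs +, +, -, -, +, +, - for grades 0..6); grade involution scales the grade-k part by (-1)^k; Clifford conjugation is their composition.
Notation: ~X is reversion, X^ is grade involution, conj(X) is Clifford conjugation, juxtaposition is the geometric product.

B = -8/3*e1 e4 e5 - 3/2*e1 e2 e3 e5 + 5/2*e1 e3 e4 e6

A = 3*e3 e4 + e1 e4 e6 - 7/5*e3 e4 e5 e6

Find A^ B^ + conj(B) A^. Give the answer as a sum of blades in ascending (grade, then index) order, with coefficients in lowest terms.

first term: 5/2*e3 + 7/2*e1 e5 + 15/2*e1 e6 + 8/3*e5 e6 - 8*e1 e3 e5 + 56/15*e1 e3 e6 + 9/2*e1 e2 e4 e5 - 21/10*e1 e2 e4 e6 - 3/2*e2 e3 e4 e5 e6
second term: -5/2*e3 - 7/2*e1 e5 + 15/2*e1 e6 + 8/3*e5 e6 - 8*e1 e3 e5 - 56/15*e1 e3 e6 - 9/2*e1 e2 e4 e5 - 21/10*e1 e2 e4 e6 + 3/2*e2 e3 e4 e5 e6
Answer: 15*e1 e6 + 16/3*e5 e6 - 16*e1 e3 e5 - 21/5*e1 e2 e4 e6


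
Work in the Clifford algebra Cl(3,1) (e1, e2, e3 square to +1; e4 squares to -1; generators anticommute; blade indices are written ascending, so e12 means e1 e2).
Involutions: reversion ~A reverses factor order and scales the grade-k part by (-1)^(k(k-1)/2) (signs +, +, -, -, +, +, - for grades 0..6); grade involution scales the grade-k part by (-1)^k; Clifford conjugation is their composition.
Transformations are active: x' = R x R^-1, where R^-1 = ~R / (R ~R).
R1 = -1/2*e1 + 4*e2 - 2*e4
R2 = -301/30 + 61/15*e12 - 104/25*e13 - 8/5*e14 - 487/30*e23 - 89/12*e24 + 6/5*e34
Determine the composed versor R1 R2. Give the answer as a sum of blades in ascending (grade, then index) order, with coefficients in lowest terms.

Distribute over the terms of R1 (each basis-blade product reordered to ascending indices, repeated generators contracted through their squares):
(-1/2*e1) R2 = 301/60*e1 - 61/30*e2 + 52/25*e3 + 4/5*e4 + 487/60*e123 + 89/24*e124 - 3/5*e134
(4*e2) R2 = -244/15*e1 - 602/15*e2 - 974/15*e3 - 89/3*e4 + 416/25*e123 + 32/5*e124 + 24/5*e234
(-2*e4) R2 = 16/5*e1 + 89/6*e2 - 12/5*e3 + 301/15*e4 - 122/15*e124 + 208/25*e134 + 487/15*e234
Summing the partial products and collecting blades:
Answer: -161/20*e1 - 82/3*e2 - 4894/75*e3 - 44/5*e4 + 7427/300*e123 + 79/40*e124 + 193/25*e134 + 559/15*e234


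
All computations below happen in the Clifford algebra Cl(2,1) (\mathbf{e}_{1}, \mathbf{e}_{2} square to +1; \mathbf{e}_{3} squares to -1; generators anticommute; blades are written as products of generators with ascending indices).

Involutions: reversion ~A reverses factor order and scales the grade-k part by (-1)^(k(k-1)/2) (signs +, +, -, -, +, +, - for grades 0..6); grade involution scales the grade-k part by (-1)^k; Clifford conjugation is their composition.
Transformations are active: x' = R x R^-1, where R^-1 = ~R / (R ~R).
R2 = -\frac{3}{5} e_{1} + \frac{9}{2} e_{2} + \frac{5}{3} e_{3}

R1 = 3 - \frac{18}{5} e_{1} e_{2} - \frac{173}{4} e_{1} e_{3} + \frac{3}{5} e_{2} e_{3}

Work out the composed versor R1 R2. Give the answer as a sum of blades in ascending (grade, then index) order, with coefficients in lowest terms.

Distribute over the terms of R2 (each basis-blade product reordered to ascending indices, repeated generators contracted through their squares):
R1 (-\frac{3}{5} e_{1}) = -\frac{9}{5} e_{1} - \frac{54}{25} e_{2} - \frac{519}{20} e_{3} - \frac{9}{25} e_{1} e_{2} e_{3}
R1 (\frac{9}{2} e_{2}) = -\frac{81}{5} e_{1} + \frac{27}{2} e_{2} - \frac{27}{10} e_{3} + \frac{1557}{8} e_{1} e_{2} e_{3}
R1 (\frac{5}{3} e_{3}) = \frac{865}{12} e_{1} - e_{2} + 5 e_{3} - 6 e_{1} e_{2} e_{3}
Summing the partial products and collecting blades:
Answer: \frac{649}{12} e_{1} + \frac{517}{50} e_{2} - \frac{473}{20} e_{3} + \frac{37653}{200} e_{1} e_{2} e_{3}
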